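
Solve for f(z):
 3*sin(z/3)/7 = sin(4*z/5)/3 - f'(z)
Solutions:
 f(z) = C1 + 9*cos(z/3)/7 - 5*cos(4*z/5)/12


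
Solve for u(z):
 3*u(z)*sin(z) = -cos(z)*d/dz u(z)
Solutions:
 u(z) = C1*cos(z)^3


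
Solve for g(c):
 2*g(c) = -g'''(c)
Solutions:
 g(c) = C3*exp(-2^(1/3)*c) + (C1*sin(2^(1/3)*sqrt(3)*c/2) + C2*cos(2^(1/3)*sqrt(3)*c/2))*exp(2^(1/3)*c/2)


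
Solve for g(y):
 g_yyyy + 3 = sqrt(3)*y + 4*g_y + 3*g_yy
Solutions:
 g(y) = C1 + C2*exp(-y*((sqrt(3) + 2)^(-1/3) + (sqrt(3) + 2)^(1/3))/2)*sin(sqrt(3)*y*(-(sqrt(3) + 2)^(1/3) + (sqrt(3) + 2)^(-1/3))/2) + C3*exp(-y*((sqrt(3) + 2)^(-1/3) + (sqrt(3) + 2)^(1/3))/2)*cos(sqrt(3)*y*(-(sqrt(3) + 2)^(1/3) + (sqrt(3) + 2)^(-1/3))/2) + C4*exp(y*((sqrt(3) + 2)^(-1/3) + (sqrt(3) + 2)^(1/3))) - sqrt(3)*y^2/8 + 3*sqrt(3)*y/16 + 3*y/4


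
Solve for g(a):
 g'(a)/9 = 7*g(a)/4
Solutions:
 g(a) = C1*exp(63*a/4)


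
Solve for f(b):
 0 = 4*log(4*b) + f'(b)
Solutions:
 f(b) = C1 - 4*b*log(b) - b*log(256) + 4*b


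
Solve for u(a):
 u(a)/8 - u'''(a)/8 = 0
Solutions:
 u(a) = C3*exp(a) + (C1*sin(sqrt(3)*a/2) + C2*cos(sqrt(3)*a/2))*exp(-a/2)


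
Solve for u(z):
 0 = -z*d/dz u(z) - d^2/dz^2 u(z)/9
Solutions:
 u(z) = C1 + C2*erf(3*sqrt(2)*z/2)


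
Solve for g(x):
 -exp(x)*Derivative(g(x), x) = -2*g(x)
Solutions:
 g(x) = C1*exp(-2*exp(-x))


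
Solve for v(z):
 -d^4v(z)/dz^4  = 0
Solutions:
 v(z) = C1 + C2*z + C3*z^2 + C4*z^3


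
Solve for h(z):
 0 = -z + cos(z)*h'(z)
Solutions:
 h(z) = C1 + Integral(z/cos(z), z)


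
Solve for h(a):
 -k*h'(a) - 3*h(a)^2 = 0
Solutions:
 h(a) = k/(C1*k + 3*a)


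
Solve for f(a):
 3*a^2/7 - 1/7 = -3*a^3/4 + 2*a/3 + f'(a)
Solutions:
 f(a) = C1 + 3*a^4/16 + a^3/7 - a^2/3 - a/7


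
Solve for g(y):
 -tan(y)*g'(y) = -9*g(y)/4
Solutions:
 g(y) = C1*sin(y)^(9/4)


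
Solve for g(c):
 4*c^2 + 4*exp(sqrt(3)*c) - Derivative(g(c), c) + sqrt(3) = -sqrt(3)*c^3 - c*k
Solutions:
 g(c) = C1 + sqrt(3)*c^4/4 + 4*c^3/3 + c^2*k/2 + sqrt(3)*c + 4*sqrt(3)*exp(sqrt(3)*c)/3


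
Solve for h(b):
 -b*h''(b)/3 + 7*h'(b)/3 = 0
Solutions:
 h(b) = C1 + C2*b^8


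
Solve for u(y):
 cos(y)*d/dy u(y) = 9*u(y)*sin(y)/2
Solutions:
 u(y) = C1/cos(y)^(9/2)


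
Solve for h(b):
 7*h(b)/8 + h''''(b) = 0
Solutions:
 h(b) = (C1*sin(2^(3/4)*7^(1/4)*b/4) + C2*cos(2^(3/4)*7^(1/4)*b/4))*exp(-2^(3/4)*7^(1/4)*b/4) + (C3*sin(2^(3/4)*7^(1/4)*b/4) + C4*cos(2^(3/4)*7^(1/4)*b/4))*exp(2^(3/4)*7^(1/4)*b/4)


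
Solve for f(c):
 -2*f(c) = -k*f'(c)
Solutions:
 f(c) = C1*exp(2*c/k)


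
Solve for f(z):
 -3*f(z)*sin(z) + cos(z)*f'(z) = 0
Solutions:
 f(z) = C1/cos(z)^3


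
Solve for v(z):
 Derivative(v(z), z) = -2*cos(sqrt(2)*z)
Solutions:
 v(z) = C1 - sqrt(2)*sin(sqrt(2)*z)


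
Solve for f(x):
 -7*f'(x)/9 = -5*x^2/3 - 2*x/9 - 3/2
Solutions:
 f(x) = C1 + 5*x^3/7 + x^2/7 + 27*x/14


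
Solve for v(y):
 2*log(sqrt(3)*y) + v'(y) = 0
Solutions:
 v(y) = C1 - 2*y*log(y) - y*log(3) + 2*y


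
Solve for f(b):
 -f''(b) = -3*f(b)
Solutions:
 f(b) = C1*exp(-sqrt(3)*b) + C2*exp(sqrt(3)*b)


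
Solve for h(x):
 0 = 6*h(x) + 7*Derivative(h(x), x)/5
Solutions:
 h(x) = C1*exp(-30*x/7)


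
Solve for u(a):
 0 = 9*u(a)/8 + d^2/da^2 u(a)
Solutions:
 u(a) = C1*sin(3*sqrt(2)*a/4) + C2*cos(3*sqrt(2)*a/4)


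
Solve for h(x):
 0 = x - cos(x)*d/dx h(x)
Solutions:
 h(x) = C1 + Integral(x/cos(x), x)


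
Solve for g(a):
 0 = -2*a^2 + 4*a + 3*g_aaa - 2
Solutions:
 g(a) = C1 + C2*a + C3*a^2 + a^5/90 - a^4/18 + a^3/9


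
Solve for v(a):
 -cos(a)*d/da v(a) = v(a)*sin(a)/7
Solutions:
 v(a) = C1*cos(a)^(1/7)


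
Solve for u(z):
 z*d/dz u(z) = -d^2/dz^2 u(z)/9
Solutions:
 u(z) = C1 + C2*erf(3*sqrt(2)*z/2)


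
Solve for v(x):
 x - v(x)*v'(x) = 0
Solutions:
 v(x) = -sqrt(C1 + x^2)
 v(x) = sqrt(C1 + x^2)


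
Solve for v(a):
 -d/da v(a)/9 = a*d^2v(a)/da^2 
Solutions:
 v(a) = C1 + C2*a^(8/9)


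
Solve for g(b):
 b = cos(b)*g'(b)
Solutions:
 g(b) = C1 + Integral(b/cos(b), b)


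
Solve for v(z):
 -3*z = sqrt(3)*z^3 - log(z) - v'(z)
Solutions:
 v(z) = C1 + sqrt(3)*z^4/4 + 3*z^2/2 - z*log(z) + z


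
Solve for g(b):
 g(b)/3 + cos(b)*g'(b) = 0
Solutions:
 g(b) = C1*(sin(b) - 1)^(1/6)/(sin(b) + 1)^(1/6)


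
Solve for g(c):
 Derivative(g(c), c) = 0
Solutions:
 g(c) = C1


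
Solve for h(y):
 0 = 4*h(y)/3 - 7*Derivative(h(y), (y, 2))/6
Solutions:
 h(y) = C1*exp(-2*sqrt(14)*y/7) + C2*exp(2*sqrt(14)*y/7)


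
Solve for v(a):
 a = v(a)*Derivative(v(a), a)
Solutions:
 v(a) = -sqrt(C1 + a^2)
 v(a) = sqrt(C1 + a^2)


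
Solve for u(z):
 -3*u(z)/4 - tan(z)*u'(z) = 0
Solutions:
 u(z) = C1/sin(z)^(3/4)


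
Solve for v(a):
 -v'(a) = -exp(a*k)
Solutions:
 v(a) = C1 + exp(a*k)/k


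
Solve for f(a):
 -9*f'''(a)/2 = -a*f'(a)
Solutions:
 f(a) = C1 + Integral(C2*airyai(6^(1/3)*a/3) + C3*airybi(6^(1/3)*a/3), a)


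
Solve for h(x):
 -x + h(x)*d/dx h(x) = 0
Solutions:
 h(x) = -sqrt(C1 + x^2)
 h(x) = sqrt(C1 + x^2)


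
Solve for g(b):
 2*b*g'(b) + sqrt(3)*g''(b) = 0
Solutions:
 g(b) = C1 + C2*erf(3^(3/4)*b/3)


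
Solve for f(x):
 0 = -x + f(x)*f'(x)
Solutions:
 f(x) = -sqrt(C1 + x^2)
 f(x) = sqrt(C1 + x^2)


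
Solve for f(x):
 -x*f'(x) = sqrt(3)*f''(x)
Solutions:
 f(x) = C1 + C2*erf(sqrt(2)*3^(3/4)*x/6)


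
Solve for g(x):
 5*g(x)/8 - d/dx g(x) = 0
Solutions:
 g(x) = C1*exp(5*x/8)


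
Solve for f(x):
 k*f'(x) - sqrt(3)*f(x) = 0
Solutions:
 f(x) = C1*exp(sqrt(3)*x/k)


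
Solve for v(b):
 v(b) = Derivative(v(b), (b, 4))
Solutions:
 v(b) = C1*exp(-b) + C2*exp(b) + C3*sin(b) + C4*cos(b)


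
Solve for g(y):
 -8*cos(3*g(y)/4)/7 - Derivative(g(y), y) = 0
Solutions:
 8*y/7 - 2*log(sin(3*g(y)/4) - 1)/3 + 2*log(sin(3*g(y)/4) + 1)/3 = C1


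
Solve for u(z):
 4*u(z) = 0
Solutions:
 u(z) = 0


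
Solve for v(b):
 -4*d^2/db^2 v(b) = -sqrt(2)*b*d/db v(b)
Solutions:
 v(b) = C1 + C2*erfi(2^(3/4)*b/4)


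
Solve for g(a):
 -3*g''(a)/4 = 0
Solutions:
 g(a) = C1 + C2*a


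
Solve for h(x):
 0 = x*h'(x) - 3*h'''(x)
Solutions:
 h(x) = C1 + Integral(C2*airyai(3^(2/3)*x/3) + C3*airybi(3^(2/3)*x/3), x)


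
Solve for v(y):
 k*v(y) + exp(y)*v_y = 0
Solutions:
 v(y) = C1*exp(k*exp(-y))


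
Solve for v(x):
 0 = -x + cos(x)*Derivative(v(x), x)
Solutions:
 v(x) = C1 + Integral(x/cos(x), x)


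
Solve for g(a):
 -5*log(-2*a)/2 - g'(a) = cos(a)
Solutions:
 g(a) = C1 - 5*a*log(-a)/2 - 5*a*log(2)/2 + 5*a/2 - sin(a)


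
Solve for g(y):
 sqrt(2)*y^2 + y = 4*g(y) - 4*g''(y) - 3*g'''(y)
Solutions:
 g(y) = C1*exp(-y*(8*2^(2/3)/(9*sqrt(537) + 211)^(1/3) + 8 + 2^(1/3)*(9*sqrt(537) + 211)^(1/3))/18)*sin(2^(1/3)*sqrt(3)*y*(-(9*sqrt(537) + 211)^(1/3) + 8*2^(1/3)/(9*sqrt(537) + 211)^(1/3))/18) + C2*exp(-y*(8*2^(2/3)/(9*sqrt(537) + 211)^(1/3) + 8 + 2^(1/3)*(9*sqrt(537) + 211)^(1/3))/18)*cos(2^(1/3)*sqrt(3)*y*(-(9*sqrt(537) + 211)^(1/3) + 8*2^(1/3)/(9*sqrt(537) + 211)^(1/3))/18) + C3*exp(y*(-4 + 8*2^(2/3)/(9*sqrt(537) + 211)^(1/3) + 2^(1/3)*(9*sqrt(537) + 211)^(1/3))/9) + sqrt(2)*y^2/4 + y/4 + sqrt(2)/2


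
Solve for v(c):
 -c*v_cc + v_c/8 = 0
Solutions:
 v(c) = C1 + C2*c^(9/8)


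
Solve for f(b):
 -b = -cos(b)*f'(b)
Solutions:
 f(b) = C1 + Integral(b/cos(b), b)


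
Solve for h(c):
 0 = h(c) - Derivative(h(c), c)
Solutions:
 h(c) = C1*exp(c)


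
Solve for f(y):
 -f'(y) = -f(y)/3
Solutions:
 f(y) = C1*exp(y/3)


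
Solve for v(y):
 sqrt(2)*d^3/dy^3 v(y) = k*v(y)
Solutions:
 v(y) = C1*exp(2^(5/6)*k^(1/3)*y/2) + C2*exp(2^(5/6)*k^(1/3)*y*(-1 + sqrt(3)*I)/4) + C3*exp(-2^(5/6)*k^(1/3)*y*(1 + sqrt(3)*I)/4)


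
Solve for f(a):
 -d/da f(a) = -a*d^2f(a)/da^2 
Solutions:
 f(a) = C1 + C2*a^2


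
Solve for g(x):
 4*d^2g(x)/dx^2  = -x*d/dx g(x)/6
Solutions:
 g(x) = C1 + C2*erf(sqrt(3)*x/12)


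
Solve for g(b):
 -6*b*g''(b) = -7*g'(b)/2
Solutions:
 g(b) = C1 + C2*b^(19/12)


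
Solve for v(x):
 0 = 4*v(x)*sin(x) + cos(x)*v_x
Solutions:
 v(x) = C1*cos(x)^4


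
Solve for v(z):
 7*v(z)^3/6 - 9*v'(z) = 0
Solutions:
 v(z) = -3*sqrt(3)*sqrt(-1/(C1 + 7*z))
 v(z) = 3*sqrt(3)*sqrt(-1/(C1 + 7*z))


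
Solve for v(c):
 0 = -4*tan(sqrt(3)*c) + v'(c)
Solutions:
 v(c) = C1 - 4*sqrt(3)*log(cos(sqrt(3)*c))/3


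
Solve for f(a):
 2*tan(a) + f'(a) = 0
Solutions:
 f(a) = C1 + 2*log(cos(a))


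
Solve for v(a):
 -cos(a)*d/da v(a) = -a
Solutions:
 v(a) = C1 + Integral(a/cos(a), a)


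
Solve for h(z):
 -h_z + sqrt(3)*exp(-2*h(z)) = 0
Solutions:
 h(z) = log(-sqrt(C1 + 2*sqrt(3)*z))
 h(z) = log(C1 + 2*sqrt(3)*z)/2


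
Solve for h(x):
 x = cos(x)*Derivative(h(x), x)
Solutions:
 h(x) = C1 + Integral(x/cos(x), x)


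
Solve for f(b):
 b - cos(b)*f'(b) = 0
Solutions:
 f(b) = C1 + Integral(b/cos(b), b)


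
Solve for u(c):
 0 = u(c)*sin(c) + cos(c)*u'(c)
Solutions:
 u(c) = C1*cos(c)


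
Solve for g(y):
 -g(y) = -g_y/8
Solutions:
 g(y) = C1*exp(8*y)


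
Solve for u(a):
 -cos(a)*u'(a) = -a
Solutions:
 u(a) = C1 + Integral(a/cos(a), a)


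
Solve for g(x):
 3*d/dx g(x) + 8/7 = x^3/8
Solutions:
 g(x) = C1 + x^4/96 - 8*x/21


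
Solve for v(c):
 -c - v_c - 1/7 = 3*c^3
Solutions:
 v(c) = C1 - 3*c^4/4 - c^2/2 - c/7


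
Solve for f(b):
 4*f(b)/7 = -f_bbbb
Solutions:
 f(b) = (C1*sin(7^(3/4)*b/7) + C2*cos(7^(3/4)*b/7))*exp(-7^(3/4)*b/7) + (C3*sin(7^(3/4)*b/7) + C4*cos(7^(3/4)*b/7))*exp(7^(3/4)*b/7)


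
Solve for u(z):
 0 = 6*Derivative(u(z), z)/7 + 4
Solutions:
 u(z) = C1 - 14*z/3


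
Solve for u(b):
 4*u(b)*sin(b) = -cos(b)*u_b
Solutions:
 u(b) = C1*cos(b)^4


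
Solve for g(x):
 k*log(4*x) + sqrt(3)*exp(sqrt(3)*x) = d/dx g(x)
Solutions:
 g(x) = C1 + k*x*log(x) + k*x*(-1 + 2*log(2)) + exp(sqrt(3)*x)


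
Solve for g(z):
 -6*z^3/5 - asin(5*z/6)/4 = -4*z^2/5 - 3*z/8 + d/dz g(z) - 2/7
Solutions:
 g(z) = C1 - 3*z^4/10 + 4*z^3/15 + 3*z^2/16 - z*asin(5*z/6)/4 + 2*z/7 - sqrt(36 - 25*z^2)/20


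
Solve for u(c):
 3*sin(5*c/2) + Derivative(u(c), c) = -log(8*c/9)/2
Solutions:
 u(c) = C1 - c*log(c)/2 - 3*c*log(2)/2 + c/2 + c*log(3) + 6*cos(5*c/2)/5


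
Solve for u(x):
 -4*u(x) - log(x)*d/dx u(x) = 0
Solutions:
 u(x) = C1*exp(-4*li(x))


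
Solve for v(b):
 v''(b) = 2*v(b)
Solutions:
 v(b) = C1*exp(-sqrt(2)*b) + C2*exp(sqrt(2)*b)


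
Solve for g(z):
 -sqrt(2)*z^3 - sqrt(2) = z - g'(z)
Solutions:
 g(z) = C1 + sqrt(2)*z^4/4 + z^2/2 + sqrt(2)*z


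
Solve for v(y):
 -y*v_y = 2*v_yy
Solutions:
 v(y) = C1 + C2*erf(y/2)


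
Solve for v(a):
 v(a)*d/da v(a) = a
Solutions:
 v(a) = -sqrt(C1 + a^2)
 v(a) = sqrt(C1 + a^2)


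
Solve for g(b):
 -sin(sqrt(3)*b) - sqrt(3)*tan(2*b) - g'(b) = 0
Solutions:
 g(b) = C1 + sqrt(3)*log(cos(2*b))/2 + sqrt(3)*cos(sqrt(3)*b)/3


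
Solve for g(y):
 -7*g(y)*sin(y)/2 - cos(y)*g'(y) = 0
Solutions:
 g(y) = C1*cos(y)^(7/2)


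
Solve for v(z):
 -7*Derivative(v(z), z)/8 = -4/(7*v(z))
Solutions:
 v(z) = -sqrt(C1 + 64*z)/7
 v(z) = sqrt(C1 + 64*z)/7


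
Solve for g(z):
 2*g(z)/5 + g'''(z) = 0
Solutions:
 g(z) = C3*exp(-2^(1/3)*5^(2/3)*z/5) + (C1*sin(2^(1/3)*sqrt(3)*5^(2/3)*z/10) + C2*cos(2^(1/3)*sqrt(3)*5^(2/3)*z/10))*exp(2^(1/3)*5^(2/3)*z/10)


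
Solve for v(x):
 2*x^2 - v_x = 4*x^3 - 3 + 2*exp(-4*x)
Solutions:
 v(x) = C1 - x^4 + 2*x^3/3 + 3*x + exp(-4*x)/2


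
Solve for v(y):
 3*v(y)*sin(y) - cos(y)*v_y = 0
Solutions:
 v(y) = C1/cos(y)^3


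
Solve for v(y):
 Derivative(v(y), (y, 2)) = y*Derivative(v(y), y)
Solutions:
 v(y) = C1 + C2*erfi(sqrt(2)*y/2)


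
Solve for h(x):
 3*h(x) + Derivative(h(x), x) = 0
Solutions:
 h(x) = C1*exp(-3*x)


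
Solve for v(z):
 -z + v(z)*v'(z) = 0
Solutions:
 v(z) = -sqrt(C1 + z^2)
 v(z) = sqrt(C1 + z^2)


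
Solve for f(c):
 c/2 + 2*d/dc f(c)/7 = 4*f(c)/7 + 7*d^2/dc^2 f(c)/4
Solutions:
 f(c) = 7*c/8 + (C1*sin(16*sqrt(3)*c/49) + C2*cos(16*sqrt(3)*c/49))*exp(4*c/49) + 7/16


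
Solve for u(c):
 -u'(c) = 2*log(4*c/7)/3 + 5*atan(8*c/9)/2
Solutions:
 u(c) = C1 - 2*c*log(c)/3 - 5*c*atan(8*c/9)/2 - 4*c*log(2)/3 + 2*c/3 + 2*c*log(7)/3 + 45*log(64*c^2 + 81)/32


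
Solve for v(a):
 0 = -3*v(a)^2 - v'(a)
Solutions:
 v(a) = 1/(C1 + 3*a)


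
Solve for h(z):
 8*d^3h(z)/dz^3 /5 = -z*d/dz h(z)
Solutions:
 h(z) = C1 + Integral(C2*airyai(-5^(1/3)*z/2) + C3*airybi(-5^(1/3)*z/2), z)


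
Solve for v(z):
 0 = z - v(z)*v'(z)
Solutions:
 v(z) = -sqrt(C1 + z^2)
 v(z) = sqrt(C1 + z^2)


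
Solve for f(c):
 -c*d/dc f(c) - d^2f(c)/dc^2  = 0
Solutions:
 f(c) = C1 + C2*erf(sqrt(2)*c/2)


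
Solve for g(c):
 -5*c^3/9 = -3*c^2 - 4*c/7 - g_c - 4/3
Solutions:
 g(c) = C1 + 5*c^4/36 - c^3 - 2*c^2/7 - 4*c/3


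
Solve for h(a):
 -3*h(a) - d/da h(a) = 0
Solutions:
 h(a) = C1*exp(-3*a)


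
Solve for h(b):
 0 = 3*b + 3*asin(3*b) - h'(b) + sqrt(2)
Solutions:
 h(b) = C1 + 3*b^2/2 + 3*b*asin(3*b) + sqrt(2)*b + sqrt(1 - 9*b^2)


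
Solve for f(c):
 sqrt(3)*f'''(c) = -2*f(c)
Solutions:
 f(c) = C3*exp(-2^(1/3)*3^(5/6)*c/3) + (C1*sin(6^(1/3)*c/2) + C2*cos(6^(1/3)*c/2))*exp(2^(1/3)*3^(5/6)*c/6)


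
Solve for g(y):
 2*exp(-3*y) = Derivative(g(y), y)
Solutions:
 g(y) = C1 - 2*exp(-3*y)/3


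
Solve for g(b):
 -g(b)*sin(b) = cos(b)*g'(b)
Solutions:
 g(b) = C1*cos(b)


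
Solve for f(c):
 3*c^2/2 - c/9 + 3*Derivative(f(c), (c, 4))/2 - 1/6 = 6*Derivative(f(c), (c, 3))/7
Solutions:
 f(c) = C1 + C2*c + C3*c^2 + C4*exp(4*c/7) + 7*c^5/240 + 1295*c^4/5184 + 8897*c^3/5184


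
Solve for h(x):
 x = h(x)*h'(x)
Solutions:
 h(x) = -sqrt(C1 + x^2)
 h(x) = sqrt(C1 + x^2)


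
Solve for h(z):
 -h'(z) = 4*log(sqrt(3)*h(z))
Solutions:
 Integral(1/(2*log(_y) + log(3)), (_y, h(z)))/2 = C1 - z


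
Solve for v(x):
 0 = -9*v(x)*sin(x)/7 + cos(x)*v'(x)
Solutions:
 v(x) = C1/cos(x)^(9/7)


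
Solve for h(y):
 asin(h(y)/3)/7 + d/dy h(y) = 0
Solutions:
 Integral(1/asin(_y/3), (_y, h(y))) = C1 - y/7


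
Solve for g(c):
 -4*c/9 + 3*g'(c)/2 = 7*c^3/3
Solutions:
 g(c) = C1 + 7*c^4/18 + 4*c^2/27


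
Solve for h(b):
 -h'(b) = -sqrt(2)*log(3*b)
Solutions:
 h(b) = C1 + sqrt(2)*b*log(b) - sqrt(2)*b + sqrt(2)*b*log(3)


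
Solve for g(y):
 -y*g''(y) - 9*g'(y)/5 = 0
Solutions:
 g(y) = C1 + C2/y^(4/5)


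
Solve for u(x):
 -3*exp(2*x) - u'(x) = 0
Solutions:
 u(x) = C1 - 3*exp(2*x)/2


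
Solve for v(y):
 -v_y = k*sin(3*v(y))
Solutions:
 v(y) = -acos((-C1 - exp(6*k*y))/(C1 - exp(6*k*y)))/3 + 2*pi/3
 v(y) = acos((-C1 - exp(6*k*y))/(C1 - exp(6*k*y)))/3


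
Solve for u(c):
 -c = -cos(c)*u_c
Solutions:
 u(c) = C1 + Integral(c/cos(c), c)


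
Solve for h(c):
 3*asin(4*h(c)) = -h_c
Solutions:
 Integral(1/asin(4*_y), (_y, h(c))) = C1 - 3*c


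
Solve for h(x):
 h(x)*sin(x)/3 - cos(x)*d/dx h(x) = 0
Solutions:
 h(x) = C1/cos(x)^(1/3)


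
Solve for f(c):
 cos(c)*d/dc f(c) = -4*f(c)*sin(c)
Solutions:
 f(c) = C1*cos(c)^4


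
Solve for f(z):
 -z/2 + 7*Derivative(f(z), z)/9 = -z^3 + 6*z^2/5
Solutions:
 f(z) = C1 - 9*z^4/28 + 18*z^3/35 + 9*z^2/28


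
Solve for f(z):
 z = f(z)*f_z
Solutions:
 f(z) = -sqrt(C1 + z^2)
 f(z) = sqrt(C1 + z^2)


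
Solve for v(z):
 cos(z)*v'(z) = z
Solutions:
 v(z) = C1 + Integral(z/cos(z), z)


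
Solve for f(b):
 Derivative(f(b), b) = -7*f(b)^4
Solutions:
 f(b) = (-3^(2/3) - 3*3^(1/6)*I)*(1/(C1 + 7*b))^(1/3)/6
 f(b) = (-3^(2/3) + 3*3^(1/6)*I)*(1/(C1 + 7*b))^(1/3)/6
 f(b) = (1/(C1 + 21*b))^(1/3)


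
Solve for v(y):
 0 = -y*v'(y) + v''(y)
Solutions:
 v(y) = C1 + C2*erfi(sqrt(2)*y/2)


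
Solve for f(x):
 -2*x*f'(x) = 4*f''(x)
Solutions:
 f(x) = C1 + C2*erf(x/2)


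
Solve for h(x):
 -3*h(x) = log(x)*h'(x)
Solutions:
 h(x) = C1*exp(-3*li(x))


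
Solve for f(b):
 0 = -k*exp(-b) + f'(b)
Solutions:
 f(b) = C1 - k*exp(-b)


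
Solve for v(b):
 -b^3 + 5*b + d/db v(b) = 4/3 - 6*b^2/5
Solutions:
 v(b) = C1 + b^4/4 - 2*b^3/5 - 5*b^2/2 + 4*b/3


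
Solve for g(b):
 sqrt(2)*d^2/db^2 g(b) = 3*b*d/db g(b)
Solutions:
 g(b) = C1 + C2*erfi(2^(1/4)*sqrt(3)*b/2)


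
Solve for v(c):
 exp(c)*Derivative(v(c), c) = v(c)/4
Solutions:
 v(c) = C1*exp(-exp(-c)/4)


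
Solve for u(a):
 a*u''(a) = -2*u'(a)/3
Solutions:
 u(a) = C1 + C2*a^(1/3)


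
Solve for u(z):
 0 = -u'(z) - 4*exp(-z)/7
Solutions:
 u(z) = C1 + 4*exp(-z)/7


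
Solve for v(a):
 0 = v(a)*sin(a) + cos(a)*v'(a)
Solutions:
 v(a) = C1*cos(a)


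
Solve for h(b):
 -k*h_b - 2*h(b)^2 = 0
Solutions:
 h(b) = k/(C1*k + 2*b)


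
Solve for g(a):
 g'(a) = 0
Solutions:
 g(a) = C1


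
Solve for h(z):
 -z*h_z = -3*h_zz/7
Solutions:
 h(z) = C1 + C2*erfi(sqrt(42)*z/6)


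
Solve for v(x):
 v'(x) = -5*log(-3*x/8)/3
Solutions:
 v(x) = C1 - 5*x*log(-x)/3 + x*(-5*log(3)/3 + 5/3 + 5*log(2))


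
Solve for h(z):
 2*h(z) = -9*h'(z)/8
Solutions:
 h(z) = C1*exp(-16*z/9)


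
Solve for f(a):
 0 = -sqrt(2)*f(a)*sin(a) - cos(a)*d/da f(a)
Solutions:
 f(a) = C1*cos(a)^(sqrt(2))


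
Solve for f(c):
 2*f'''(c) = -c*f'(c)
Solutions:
 f(c) = C1 + Integral(C2*airyai(-2^(2/3)*c/2) + C3*airybi(-2^(2/3)*c/2), c)


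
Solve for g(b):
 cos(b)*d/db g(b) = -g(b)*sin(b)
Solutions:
 g(b) = C1*cos(b)


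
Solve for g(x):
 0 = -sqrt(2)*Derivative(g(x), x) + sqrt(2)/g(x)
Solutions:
 g(x) = -sqrt(C1 + 2*x)
 g(x) = sqrt(C1 + 2*x)


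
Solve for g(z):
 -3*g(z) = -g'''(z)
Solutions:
 g(z) = C3*exp(3^(1/3)*z) + (C1*sin(3^(5/6)*z/2) + C2*cos(3^(5/6)*z/2))*exp(-3^(1/3)*z/2)


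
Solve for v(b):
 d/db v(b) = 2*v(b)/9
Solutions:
 v(b) = C1*exp(2*b/9)


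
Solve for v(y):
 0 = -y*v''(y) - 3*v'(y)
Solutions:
 v(y) = C1 + C2/y^2


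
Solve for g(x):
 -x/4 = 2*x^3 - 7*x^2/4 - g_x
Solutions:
 g(x) = C1 + x^4/2 - 7*x^3/12 + x^2/8


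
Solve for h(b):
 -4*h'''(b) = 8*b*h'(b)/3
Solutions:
 h(b) = C1 + Integral(C2*airyai(-2^(1/3)*3^(2/3)*b/3) + C3*airybi(-2^(1/3)*3^(2/3)*b/3), b)


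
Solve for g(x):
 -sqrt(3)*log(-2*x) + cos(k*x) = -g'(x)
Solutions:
 g(x) = C1 + sqrt(3)*x*(log(-x) - 1) + sqrt(3)*x*log(2) - Piecewise((sin(k*x)/k, Ne(k, 0)), (x, True))


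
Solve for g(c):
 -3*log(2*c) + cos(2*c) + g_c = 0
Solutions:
 g(c) = C1 + 3*c*log(c) - 3*c + 3*c*log(2) - sin(2*c)/2


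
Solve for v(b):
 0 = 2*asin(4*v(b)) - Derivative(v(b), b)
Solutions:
 Integral(1/asin(4*_y), (_y, v(b))) = C1 + 2*b


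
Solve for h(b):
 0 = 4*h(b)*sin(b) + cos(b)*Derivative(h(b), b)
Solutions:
 h(b) = C1*cos(b)^4


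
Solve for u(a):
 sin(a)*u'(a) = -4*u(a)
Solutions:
 u(a) = C1*(cos(a)^2 + 2*cos(a) + 1)/(cos(a)^2 - 2*cos(a) + 1)


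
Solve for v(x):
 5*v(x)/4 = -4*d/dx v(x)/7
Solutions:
 v(x) = C1*exp(-35*x/16)


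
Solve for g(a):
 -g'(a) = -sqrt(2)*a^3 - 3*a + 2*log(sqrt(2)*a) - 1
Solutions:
 g(a) = C1 + sqrt(2)*a^4/4 + 3*a^2/2 - 2*a*log(a) - a*log(2) + 3*a


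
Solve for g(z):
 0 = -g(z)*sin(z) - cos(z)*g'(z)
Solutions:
 g(z) = C1*cos(z)


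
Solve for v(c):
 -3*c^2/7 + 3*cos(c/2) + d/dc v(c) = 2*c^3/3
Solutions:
 v(c) = C1 + c^4/6 + c^3/7 - 6*sin(c/2)


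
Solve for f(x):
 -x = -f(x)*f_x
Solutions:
 f(x) = -sqrt(C1 + x^2)
 f(x) = sqrt(C1 + x^2)


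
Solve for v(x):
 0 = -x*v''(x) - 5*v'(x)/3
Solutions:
 v(x) = C1 + C2/x^(2/3)


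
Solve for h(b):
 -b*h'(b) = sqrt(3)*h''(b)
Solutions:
 h(b) = C1 + C2*erf(sqrt(2)*3^(3/4)*b/6)


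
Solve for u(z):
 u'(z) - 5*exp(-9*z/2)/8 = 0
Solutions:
 u(z) = C1 - 5*exp(-9*z/2)/36


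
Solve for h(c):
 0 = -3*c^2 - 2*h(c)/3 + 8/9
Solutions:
 h(c) = 4/3 - 9*c^2/2


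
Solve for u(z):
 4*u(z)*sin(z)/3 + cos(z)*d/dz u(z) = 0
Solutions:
 u(z) = C1*cos(z)^(4/3)


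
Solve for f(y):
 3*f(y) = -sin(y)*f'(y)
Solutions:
 f(y) = C1*(cos(y) + 1)^(3/2)/(cos(y) - 1)^(3/2)


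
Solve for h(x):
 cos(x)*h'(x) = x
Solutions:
 h(x) = C1 + Integral(x/cos(x), x)


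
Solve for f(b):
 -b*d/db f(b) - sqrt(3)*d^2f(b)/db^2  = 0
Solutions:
 f(b) = C1 + C2*erf(sqrt(2)*3^(3/4)*b/6)


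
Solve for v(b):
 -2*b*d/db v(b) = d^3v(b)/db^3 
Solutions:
 v(b) = C1 + Integral(C2*airyai(-2^(1/3)*b) + C3*airybi(-2^(1/3)*b), b)


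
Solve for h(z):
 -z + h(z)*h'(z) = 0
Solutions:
 h(z) = -sqrt(C1 + z^2)
 h(z) = sqrt(C1 + z^2)


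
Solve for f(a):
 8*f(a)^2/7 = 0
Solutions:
 f(a) = 0


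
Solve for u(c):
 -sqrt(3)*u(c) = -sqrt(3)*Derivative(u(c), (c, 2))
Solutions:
 u(c) = C1*exp(-c) + C2*exp(c)


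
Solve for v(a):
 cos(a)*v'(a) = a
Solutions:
 v(a) = C1 + Integral(a/cos(a), a)


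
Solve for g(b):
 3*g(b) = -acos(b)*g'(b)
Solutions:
 g(b) = C1*exp(-3*Integral(1/acos(b), b))


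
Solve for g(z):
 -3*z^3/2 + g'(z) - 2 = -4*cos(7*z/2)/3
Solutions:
 g(z) = C1 + 3*z^4/8 + 2*z - 8*sin(7*z/2)/21


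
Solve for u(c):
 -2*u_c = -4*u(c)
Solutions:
 u(c) = C1*exp(2*c)


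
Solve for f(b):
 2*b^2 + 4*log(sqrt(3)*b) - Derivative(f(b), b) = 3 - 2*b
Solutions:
 f(b) = C1 + 2*b^3/3 + b^2 + 4*b*log(b) - 7*b + b*log(9)


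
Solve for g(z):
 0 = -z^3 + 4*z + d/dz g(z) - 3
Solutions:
 g(z) = C1 + z^4/4 - 2*z^2 + 3*z


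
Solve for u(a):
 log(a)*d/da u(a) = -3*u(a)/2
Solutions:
 u(a) = C1*exp(-3*li(a)/2)


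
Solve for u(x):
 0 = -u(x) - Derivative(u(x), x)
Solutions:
 u(x) = C1*exp(-x)


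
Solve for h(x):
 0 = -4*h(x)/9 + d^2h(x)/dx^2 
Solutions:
 h(x) = C1*exp(-2*x/3) + C2*exp(2*x/3)


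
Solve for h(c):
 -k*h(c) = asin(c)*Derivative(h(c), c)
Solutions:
 h(c) = C1*exp(-k*Integral(1/asin(c), c))


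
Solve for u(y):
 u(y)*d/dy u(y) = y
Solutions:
 u(y) = -sqrt(C1 + y^2)
 u(y) = sqrt(C1 + y^2)


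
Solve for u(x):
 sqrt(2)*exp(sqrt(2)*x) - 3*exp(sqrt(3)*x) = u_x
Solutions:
 u(x) = C1 + exp(sqrt(2)*x) - sqrt(3)*exp(sqrt(3)*x)


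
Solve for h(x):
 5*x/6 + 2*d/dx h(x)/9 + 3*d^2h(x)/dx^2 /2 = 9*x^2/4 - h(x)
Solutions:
 h(x) = 9*x^2/4 - 11*x/6 + (C1*sin(sqrt(482)*x/27) + C2*cos(sqrt(482)*x/27))*exp(-2*x/27) - 685/108


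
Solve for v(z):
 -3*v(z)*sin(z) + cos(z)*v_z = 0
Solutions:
 v(z) = C1/cos(z)^3


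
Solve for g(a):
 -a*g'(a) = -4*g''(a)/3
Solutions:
 g(a) = C1 + C2*erfi(sqrt(6)*a/4)


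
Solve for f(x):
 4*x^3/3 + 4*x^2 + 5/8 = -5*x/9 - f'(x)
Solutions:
 f(x) = C1 - x^4/3 - 4*x^3/3 - 5*x^2/18 - 5*x/8


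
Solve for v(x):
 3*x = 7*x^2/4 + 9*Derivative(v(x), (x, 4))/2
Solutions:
 v(x) = C1 + C2*x + C3*x^2 + C4*x^3 - 7*x^6/6480 + x^5/180


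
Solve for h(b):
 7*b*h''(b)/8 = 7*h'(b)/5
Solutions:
 h(b) = C1 + C2*b^(13/5)


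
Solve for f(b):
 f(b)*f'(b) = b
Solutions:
 f(b) = -sqrt(C1 + b^2)
 f(b) = sqrt(C1 + b^2)


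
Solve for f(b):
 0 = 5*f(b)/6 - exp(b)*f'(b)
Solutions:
 f(b) = C1*exp(-5*exp(-b)/6)


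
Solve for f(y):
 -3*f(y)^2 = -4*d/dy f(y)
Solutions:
 f(y) = -4/(C1 + 3*y)


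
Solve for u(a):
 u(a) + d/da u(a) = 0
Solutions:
 u(a) = C1*exp(-a)


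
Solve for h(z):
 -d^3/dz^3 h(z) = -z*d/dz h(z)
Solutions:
 h(z) = C1 + Integral(C2*airyai(z) + C3*airybi(z), z)


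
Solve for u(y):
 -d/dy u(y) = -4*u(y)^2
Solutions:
 u(y) = -1/(C1 + 4*y)


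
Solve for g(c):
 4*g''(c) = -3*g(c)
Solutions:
 g(c) = C1*sin(sqrt(3)*c/2) + C2*cos(sqrt(3)*c/2)


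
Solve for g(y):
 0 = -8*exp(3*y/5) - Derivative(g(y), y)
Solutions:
 g(y) = C1 - 40*exp(3*y/5)/3


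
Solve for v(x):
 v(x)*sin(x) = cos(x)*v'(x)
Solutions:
 v(x) = C1/cos(x)


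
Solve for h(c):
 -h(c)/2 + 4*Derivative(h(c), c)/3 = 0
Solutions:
 h(c) = C1*exp(3*c/8)


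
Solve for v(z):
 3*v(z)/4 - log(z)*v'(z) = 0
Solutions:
 v(z) = C1*exp(3*li(z)/4)


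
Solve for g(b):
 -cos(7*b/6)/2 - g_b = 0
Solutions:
 g(b) = C1 - 3*sin(7*b/6)/7


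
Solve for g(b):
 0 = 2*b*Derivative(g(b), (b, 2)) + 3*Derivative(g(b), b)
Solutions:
 g(b) = C1 + C2/sqrt(b)


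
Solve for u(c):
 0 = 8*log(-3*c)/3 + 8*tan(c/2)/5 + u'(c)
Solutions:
 u(c) = C1 - 8*c*log(-c)/3 - 8*c*log(3)/3 + 8*c/3 + 16*log(cos(c/2))/5


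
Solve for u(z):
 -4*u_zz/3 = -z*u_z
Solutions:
 u(z) = C1 + C2*erfi(sqrt(6)*z/4)


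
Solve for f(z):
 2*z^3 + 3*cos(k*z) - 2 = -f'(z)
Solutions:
 f(z) = C1 - z^4/2 + 2*z - 3*sin(k*z)/k


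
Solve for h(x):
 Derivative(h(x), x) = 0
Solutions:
 h(x) = C1


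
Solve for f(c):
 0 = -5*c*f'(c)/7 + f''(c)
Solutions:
 f(c) = C1 + C2*erfi(sqrt(70)*c/14)


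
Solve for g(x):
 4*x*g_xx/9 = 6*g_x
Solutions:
 g(x) = C1 + C2*x^(29/2)


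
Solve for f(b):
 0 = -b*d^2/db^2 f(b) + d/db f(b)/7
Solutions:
 f(b) = C1 + C2*b^(8/7)


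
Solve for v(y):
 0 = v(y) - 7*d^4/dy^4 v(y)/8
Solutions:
 v(y) = C1*exp(-14^(3/4)*y/7) + C2*exp(14^(3/4)*y/7) + C3*sin(14^(3/4)*y/7) + C4*cos(14^(3/4)*y/7)


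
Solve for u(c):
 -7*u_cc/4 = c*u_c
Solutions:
 u(c) = C1 + C2*erf(sqrt(14)*c/7)


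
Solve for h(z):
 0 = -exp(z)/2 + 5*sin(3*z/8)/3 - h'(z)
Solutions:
 h(z) = C1 - exp(z)/2 - 40*cos(3*z/8)/9


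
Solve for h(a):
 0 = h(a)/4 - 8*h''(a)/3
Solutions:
 h(a) = C1*exp(-sqrt(6)*a/8) + C2*exp(sqrt(6)*a/8)


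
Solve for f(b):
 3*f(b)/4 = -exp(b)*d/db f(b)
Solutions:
 f(b) = C1*exp(3*exp(-b)/4)


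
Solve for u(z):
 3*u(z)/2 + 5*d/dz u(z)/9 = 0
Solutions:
 u(z) = C1*exp(-27*z/10)


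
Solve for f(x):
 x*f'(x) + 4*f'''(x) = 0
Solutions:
 f(x) = C1 + Integral(C2*airyai(-2^(1/3)*x/2) + C3*airybi(-2^(1/3)*x/2), x)


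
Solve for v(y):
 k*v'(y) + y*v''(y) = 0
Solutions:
 v(y) = C1 + y^(1 - re(k))*(C2*sin(log(y)*Abs(im(k))) + C3*cos(log(y)*im(k)))


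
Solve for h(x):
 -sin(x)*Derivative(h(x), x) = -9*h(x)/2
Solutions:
 h(x) = C1*(cos(x) - 1)^(1/4)*(cos(x)^2 - 2*cos(x) + 1)/((cos(x) + 1)^(1/4)*(cos(x)^2 + 2*cos(x) + 1))


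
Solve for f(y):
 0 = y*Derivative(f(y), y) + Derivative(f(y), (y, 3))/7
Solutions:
 f(y) = C1 + Integral(C2*airyai(-7^(1/3)*y) + C3*airybi(-7^(1/3)*y), y)


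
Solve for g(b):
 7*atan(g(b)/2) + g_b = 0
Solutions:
 Integral(1/atan(_y/2), (_y, g(b))) = C1 - 7*b


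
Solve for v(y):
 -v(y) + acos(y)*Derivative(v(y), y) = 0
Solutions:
 v(y) = C1*exp(Integral(1/acos(y), y))


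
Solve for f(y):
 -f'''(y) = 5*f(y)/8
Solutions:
 f(y) = C3*exp(-5^(1/3)*y/2) + (C1*sin(sqrt(3)*5^(1/3)*y/4) + C2*cos(sqrt(3)*5^(1/3)*y/4))*exp(5^(1/3)*y/4)


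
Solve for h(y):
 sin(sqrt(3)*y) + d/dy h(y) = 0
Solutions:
 h(y) = C1 + sqrt(3)*cos(sqrt(3)*y)/3


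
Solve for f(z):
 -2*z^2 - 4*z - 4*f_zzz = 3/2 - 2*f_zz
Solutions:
 f(z) = C1 + C2*z + C3*exp(z/2) + z^4/12 + z^3 + 51*z^2/8


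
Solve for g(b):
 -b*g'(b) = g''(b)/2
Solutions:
 g(b) = C1 + C2*erf(b)


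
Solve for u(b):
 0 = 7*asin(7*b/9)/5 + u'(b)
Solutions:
 u(b) = C1 - 7*b*asin(7*b/9)/5 - sqrt(81 - 49*b^2)/5


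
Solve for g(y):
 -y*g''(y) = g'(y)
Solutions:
 g(y) = C1 + C2*log(y)


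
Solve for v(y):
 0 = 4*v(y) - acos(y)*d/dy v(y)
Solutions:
 v(y) = C1*exp(4*Integral(1/acos(y), y))


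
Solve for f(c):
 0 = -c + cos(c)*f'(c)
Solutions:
 f(c) = C1 + Integral(c/cos(c), c)


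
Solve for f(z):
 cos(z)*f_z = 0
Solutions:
 f(z) = C1


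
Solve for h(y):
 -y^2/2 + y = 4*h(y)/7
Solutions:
 h(y) = 7*y*(2 - y)/8


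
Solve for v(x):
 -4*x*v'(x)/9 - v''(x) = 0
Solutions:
 v(x) = C1 + C2*erf(sqrt(2)*x/3)


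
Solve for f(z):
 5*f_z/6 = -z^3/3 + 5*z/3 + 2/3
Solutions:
 f(z) = C1 - z^4/10 + z^2 + 4*z/5


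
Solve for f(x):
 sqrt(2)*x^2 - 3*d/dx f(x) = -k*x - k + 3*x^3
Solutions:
 f(x) = C1 + k*x^2/6 + k*x/3 - x^4/4 + sqrt(2)*x^3/9


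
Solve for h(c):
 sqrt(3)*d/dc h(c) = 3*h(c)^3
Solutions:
 h(c) = -sqrt(2)*sqrt(-1/(C1 + sqrt(3)*c))/2
 h(c) = sqrt(2)*sqrt(-1/(C1 + sqrt(3)*c))/2


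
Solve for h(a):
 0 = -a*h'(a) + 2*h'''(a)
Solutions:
 h(a) = C1 + Integral(C2*airyai(2^(2/3)*a/2) + C3*airybi(2^(2/3)*a/2), a)


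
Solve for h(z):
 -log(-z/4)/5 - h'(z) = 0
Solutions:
 h(z) = C1 - z*log(-z)/5 + z*(1 + 2*log(2))/5


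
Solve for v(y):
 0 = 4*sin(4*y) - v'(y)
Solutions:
 v(y) = C1 - cos(4*y)


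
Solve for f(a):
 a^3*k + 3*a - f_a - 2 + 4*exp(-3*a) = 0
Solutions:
 f(a) = C1 + a^4*k/4 + 3*a^2/2 - 2*a - 4*exp(-3*a)/3


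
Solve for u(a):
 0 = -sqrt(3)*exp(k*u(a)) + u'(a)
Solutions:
 u(a) = Piecewise((log(-1/(C1*k + sqrt(3)*a*k))/k, Ne(k, 0)), (nan, True))
 u(a) = Piecewise((C1 + sqrt(3)*a, Eq(k, 0)), (nan, True))


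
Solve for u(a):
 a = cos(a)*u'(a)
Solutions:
 u(a) = C1 + Integral(a/cos(a), a)


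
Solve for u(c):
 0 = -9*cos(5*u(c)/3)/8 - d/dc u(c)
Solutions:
 9*c/8 - 3*log(sin(5*u(c)/3) - 1)/10 + 3*log(sin(5*u(c)/3) + 1)/10 = C1


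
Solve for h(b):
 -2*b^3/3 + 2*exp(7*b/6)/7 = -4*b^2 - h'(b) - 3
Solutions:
 h(b) = C1 + b^4/6 - 4*b^3/3 - 3*b - 12*exp(7*b/6)/49


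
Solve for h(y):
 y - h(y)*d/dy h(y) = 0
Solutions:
 h(y) = -sqrt(C1 + y^2)
 h(y) = sqrt(C1 + y^2)


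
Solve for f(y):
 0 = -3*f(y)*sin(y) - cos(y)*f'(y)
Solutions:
 f(y) = C1*cos(y)^3


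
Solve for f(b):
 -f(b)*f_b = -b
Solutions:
 f(b) = -sqrt(C1 + b^2)
 f(b) = sqrt(C1 + b^2)


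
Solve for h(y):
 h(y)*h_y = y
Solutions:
 h(y) = -sqrt(C1 + y^2)
 h(y) = sqrt(C1 + y^2)


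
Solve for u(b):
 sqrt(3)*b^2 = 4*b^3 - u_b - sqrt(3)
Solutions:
 u(b) = C1 + b^4 - sqrt(3)*b^3/3 - sqrt(3)*b


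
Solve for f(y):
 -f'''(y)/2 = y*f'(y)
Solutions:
 f(y) = C1 + Integral(C2*airyai(-2^(1/3)*y) + C3*airybi(-2^(1/3)*y), y)


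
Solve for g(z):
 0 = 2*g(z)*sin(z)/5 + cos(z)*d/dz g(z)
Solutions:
 g(z) = C1*cos(z)^(2/5)


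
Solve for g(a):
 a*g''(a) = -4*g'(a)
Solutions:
 g(a) = C1 + C2/a^3


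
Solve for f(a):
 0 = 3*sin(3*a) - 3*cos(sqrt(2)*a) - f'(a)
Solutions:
 f(a) = C1 - 3*sqrt(2)*sin(sqrt(2)*a)/2 - cos(3*a)


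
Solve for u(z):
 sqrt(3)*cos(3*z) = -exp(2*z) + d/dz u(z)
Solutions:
 u(z) = C1 + exp(2*z)/2 + sqrt(3)*sin(3*z)/3


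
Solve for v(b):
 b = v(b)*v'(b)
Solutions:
 v(b) = -sqrt(C1 + b^2)
 v(b) = sqrt(C1 + b^2)


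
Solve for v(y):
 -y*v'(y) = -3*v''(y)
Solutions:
 v(y) = C1 + C2*erfi(sqrt(6)*y/6)


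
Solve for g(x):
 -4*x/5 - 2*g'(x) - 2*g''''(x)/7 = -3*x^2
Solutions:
 g(x) = C1 + C4*exp(-7^(1/3)*x) + x^3/2 - x^2/5 + (C2*sin(sqrt(3)*7^(1/3)*x/2) + C3*cos(sqrt(3)*7^(1/3)*x/2))*exp(7^(1/3)*x/2)


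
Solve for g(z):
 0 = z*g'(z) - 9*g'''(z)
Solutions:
 g(z) = C1 + Integral(C2*airyai(3^(1/3)*z/3) + C3*airybi(3^(1/3)*z/3), z)


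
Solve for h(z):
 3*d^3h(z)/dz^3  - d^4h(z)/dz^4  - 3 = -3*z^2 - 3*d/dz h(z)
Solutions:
 h(z) = C1 + C2*exp(z*(-2^(2/3)*(sqrt(21) + 5)^(1/3)/4 - 2^(1/3)/(2*(sqrt(21) + 5)^(1/3)) + 1))*sin(2^(1/3)*sqrt(3)*z*(-2^(1/3)*(sqrt(21) + 5)^(1/3) + 2/(sqrt(21) + 5)^(1/3))/4) + C3*exp(z*(-2^(2/3)*(sqrt(21) + 5)^(1/3)/4 - 2^(1/3)/(2*(sqrt(21) + 5)^(1/3)) + 1))*cos(2^(1/3)*sqrt(3)*z*(-2^(1/3)*(sqrt(21) + 5)^(1/3) + 2/(sqrt(21) + 5)^(1/3))/4) + C4*exp(z*(2^(1/3)/(sqrt(21) + 5)^(1/3) + 1 + 2^(2/3)*(sqrt(21) + 5)^(1/3)/2)) - z^3/3 + 3*z


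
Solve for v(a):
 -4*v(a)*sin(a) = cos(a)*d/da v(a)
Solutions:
 v(a) = C1*cos(a)^4


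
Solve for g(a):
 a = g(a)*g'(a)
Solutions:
 g(a) = -sqrt(C1 + a^2)
 g(a) = sqrt(C1 + a^2)


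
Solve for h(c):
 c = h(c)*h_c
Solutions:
 h(c) = -sqrt(C1 + c^2)
 h(c) = sqrt(C1 + c^2)


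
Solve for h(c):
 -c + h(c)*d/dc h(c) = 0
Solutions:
 h(c) = -sqrt(C1 + c^2)
 h(c) = sqrt(C1 + c^2)


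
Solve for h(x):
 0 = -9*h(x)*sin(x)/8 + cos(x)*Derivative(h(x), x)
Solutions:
 h(x) = C1/cos(x)^(9/8)


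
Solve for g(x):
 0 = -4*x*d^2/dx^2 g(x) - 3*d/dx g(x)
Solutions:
 g(x) = C1 + C2*x^(1/4)


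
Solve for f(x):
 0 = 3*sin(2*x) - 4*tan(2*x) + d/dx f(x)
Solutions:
 f(x) = C1 - 2*log(cos(2*x)) + 3*cos(2*x)/2


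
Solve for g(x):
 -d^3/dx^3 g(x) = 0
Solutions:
 g(x) = C1 + C2*x + C3*x^2


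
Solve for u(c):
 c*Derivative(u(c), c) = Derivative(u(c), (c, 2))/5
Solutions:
 u(c) = C1 + C2*erfi(sqrt(10)*c/2)


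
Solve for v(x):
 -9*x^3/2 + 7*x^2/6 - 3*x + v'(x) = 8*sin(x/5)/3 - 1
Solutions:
 v(x) = C1 + 9*x^4/8 - 7*x^3/18 + 3*x^2/2 - x - 40*cos(x/5)/3


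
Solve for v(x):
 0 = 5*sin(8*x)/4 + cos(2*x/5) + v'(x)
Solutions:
 v(x) = C1 - 5*sin(2*x/5)/2 + 5*cos(8*x)/32


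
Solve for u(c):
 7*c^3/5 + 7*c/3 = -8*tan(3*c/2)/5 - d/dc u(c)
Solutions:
 u(c) = C1 - 7*c^4/20 - 7*c^2/6 + 16*log(cos(3*c/2))/15


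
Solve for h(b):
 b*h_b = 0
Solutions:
 h(b) = C1


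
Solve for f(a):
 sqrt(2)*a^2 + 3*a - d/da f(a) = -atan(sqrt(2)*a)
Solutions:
 f(a) = C1 + sqrt(2)*a^3/3 + 3*a^2/2 + a*atan(sqrt(2)*a) - sqrt(2)*log(2*a^2 + 1)/4


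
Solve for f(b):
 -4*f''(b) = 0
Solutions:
 f(b) = C1 + C2*b


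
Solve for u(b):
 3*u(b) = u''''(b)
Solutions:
 u(b) = C1*exp(-3^(1/4)*b) + C2*exp(3^(1/4)*b) + C3*sin(3^(1/4)*b) + C4*cos(3^(1/4)*b)


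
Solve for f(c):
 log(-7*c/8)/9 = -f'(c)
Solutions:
 f(c) = C1 - c*log(-c)/9 + c*(-log(7) + 1 + 3*log(2))/9


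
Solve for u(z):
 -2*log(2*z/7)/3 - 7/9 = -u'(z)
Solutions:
 u(z) = C1 + 2*z*log(z)/3 - 2*z*log(7)/3 + z/9 + 2*z*log(2)/3


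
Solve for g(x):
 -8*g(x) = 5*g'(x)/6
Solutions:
 g(x) = C1*exp(-48*x/5)


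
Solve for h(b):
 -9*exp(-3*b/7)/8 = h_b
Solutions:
 h(b) = C1 + 21*exp(-3*b/7)/8


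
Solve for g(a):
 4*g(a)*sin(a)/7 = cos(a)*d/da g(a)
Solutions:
 g(a) = C1/cos(a)^(4/7)


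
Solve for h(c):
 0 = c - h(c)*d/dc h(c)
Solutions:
 h(c) = -sqrt(C1 + c^2)
 h(c) = sqrt(C1 + c^2)


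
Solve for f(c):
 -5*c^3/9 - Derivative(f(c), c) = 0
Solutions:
 f(c) = C1 - 5*c^4/36


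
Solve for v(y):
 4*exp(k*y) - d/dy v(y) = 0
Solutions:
 v(y) = C1 + 4*exp(k*y)/k


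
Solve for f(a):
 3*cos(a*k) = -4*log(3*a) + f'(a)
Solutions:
 f(a) = C1 + 4*a*log(a) - 4*a + 4*a*log(3) + 3*Piecewise((sin(a*k)/k, Ne(k, 0)), (a, True))


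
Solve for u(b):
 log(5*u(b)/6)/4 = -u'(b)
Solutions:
 4*Integral(1/(log(_y) - log(6) + log(5)), (_y, u(b))) = C1 - b


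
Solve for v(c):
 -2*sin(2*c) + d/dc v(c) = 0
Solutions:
 v(c) = C1 - cos(2*c)


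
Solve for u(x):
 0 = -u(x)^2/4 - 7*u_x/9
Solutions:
 u(x) = 28/(C1 + 9*x)


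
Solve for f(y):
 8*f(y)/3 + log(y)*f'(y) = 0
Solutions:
 f(y) = C1*exp(-8*li(y)/3)


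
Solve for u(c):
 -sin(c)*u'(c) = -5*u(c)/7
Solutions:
 u(c) = C1*(cos(c) - 1)^(5/14)/(cos(c) + 1)^(5/14)


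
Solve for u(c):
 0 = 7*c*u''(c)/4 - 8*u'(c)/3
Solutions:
 u(c) = C1 + C2*c^(53/21)


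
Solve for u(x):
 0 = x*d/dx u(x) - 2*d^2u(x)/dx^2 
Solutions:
 u(x) = C1 + C2*erfi(x/2)


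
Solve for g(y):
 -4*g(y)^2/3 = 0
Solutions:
 g(y) = 0


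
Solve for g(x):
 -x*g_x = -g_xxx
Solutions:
 g(x) = C1 + Integral(C2*airyai(x) + C3*airybi(x), x)


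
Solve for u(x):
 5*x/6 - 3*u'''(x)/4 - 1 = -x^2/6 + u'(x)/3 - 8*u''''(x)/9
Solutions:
 u(x) = C1 + C2*exp(x*(-3^(1/3)*(64*sqrt(1267) + 2291)^(1/3) - 27*3^(2/3)/(64*sqrt(1267) + 2291)^(1/3) + 18)/64)*sin(3^(1/6)*x*(-3^(2/3)*(64*sqrt(1267) + 2291)^(1/3) + 81/(64*sqrt(1267) + 2291)^(1/3))/64) + C3*exp(x*(-3^(1/3)*(64*sqrt(1267) + 2291)^(1/3) - 27*3^(2/3)/(64*sqrt(1267) + 2291)^(1/3) + 18)/64)*cos(3^(1/6)*x*(-3^(2/3)*(64*sqrt(1267) + 2291)^(1/3) + 81/(64*sqrt(1267) + 2291)^(1/3))/64) + C4*exp(x*(27*3^(2/3)/(64*sqrt(1267) + 2291)^(1/3) + 9 + 3^(1/3)*(64*sqrt(1267) + 2291)^(1/3))/32) + x^3/6 + 5*x^2/4 - 21*x/4


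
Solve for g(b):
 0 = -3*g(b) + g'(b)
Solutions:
 g(b) = C1*exp(3*b)


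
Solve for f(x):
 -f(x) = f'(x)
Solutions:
 f(x) = C1*exp(-x)


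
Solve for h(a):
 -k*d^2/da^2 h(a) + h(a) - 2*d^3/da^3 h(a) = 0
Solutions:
 h(a) = C1*exp(-a*(k^2/(k^3 + sqrt(-k^6 + (k^3 - 54)^2) - 54)^(1/3) + k + (k^3 + sqrt(-k^6 + (k^3 - 54)^2) - 54)^(1/3))/6) + C2*exp(a*(-4*k^2/((-1 + sqrt(3)*I)*(k^3 + sqrt(-k^6 + (k^3 - 54)^2) - 54)^(1/3)) - 2*k + (k^3 + sqrt(-k^6 + (k^3 - 54)^2) - 54)^(1/3) - sqrt(3)*I*(k^3 + sqrt(-k^6 + (k^3 - 54)^2) - 54)^(1/3))/12) + C3*exp(a*(4*k^2/((1 + sqrt(3)*I)*(k^3 + sqrt(-k^6 + (k^3 - 54)^2) - 54)^(1/3)) - 2*k + (k^3 + sqrt(-k^6 + (k^3 - 54)^2) - 54)^(1/3) + sqrt(3)*I*(k^3 + sqrt(-k^6 + (k^3 - 54)^2) - 54)^(1/3))/12)


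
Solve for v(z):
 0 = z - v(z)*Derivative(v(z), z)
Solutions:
 v(z) = -sqrt(C1 + z^2)
 v(z) = sqrt(C1 + z^2)


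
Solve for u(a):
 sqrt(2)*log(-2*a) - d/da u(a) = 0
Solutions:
 u(a) = C1 + sqrt(2)*a*log(-a) + sqrt(2)*a*(-1 + log(2))


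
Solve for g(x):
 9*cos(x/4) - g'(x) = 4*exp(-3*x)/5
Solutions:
 g(x) = C1 + 36*sin(x/4) + 4*exp(-3*x)/15


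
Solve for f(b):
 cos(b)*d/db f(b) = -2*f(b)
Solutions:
 f(b) = C1*(sin(b) - 1)/(sin(b) + 1)


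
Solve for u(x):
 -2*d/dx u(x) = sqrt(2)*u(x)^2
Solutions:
 u(x) = 2/(C1 + sqrt(2)*x)


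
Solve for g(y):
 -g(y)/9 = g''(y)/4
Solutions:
 g(y) = C1*sin(2*y/3) + C2*cos(2*y/3)


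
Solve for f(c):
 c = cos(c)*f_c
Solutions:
 f(c) = C1 + Integral(c/cos(c), c)


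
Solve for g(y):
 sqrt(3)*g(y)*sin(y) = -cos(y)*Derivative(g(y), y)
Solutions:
 g(y) = C1*cos(y)^(sqrt(3))


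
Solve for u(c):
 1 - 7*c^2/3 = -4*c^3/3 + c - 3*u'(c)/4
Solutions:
 u(c) = C1 - 4*c^4/9 + 28*c^3/27 + 2*c^2/3 - 4*c/3


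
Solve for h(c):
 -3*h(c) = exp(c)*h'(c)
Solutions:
 h(c) = C1*exp(3*exp(-c))


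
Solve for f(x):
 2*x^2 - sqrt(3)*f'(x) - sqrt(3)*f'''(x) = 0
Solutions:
 f(x) = C1 + C2*sin(x) + C3*cos(x) + 2*sqrt(3)*x^3/9 - 4*sqrt(3)*x/3


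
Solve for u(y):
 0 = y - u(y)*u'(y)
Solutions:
 u(y) = -sqrt(C1 + y^2)
 u(y) = sqrt(C1 + y^2)


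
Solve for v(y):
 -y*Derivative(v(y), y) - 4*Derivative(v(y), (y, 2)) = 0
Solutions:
 v(y) = C1 + C2*erf(sqrt(2)*y/4)


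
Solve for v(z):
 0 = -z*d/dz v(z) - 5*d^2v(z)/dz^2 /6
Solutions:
 v(z) = C1 + C2*erf(sqrt(15)*z/5)


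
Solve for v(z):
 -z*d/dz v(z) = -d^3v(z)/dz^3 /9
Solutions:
 v(z) = C1 + Integral(C2*airyai(3^(2/3)*z) + C3*airybi(3^(2/3)*z), z)


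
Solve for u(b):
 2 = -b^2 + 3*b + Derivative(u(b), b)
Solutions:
 u(b) = C1 + b^3/3 - 3*b^2/2 + 2*b


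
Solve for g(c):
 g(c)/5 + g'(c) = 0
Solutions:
 g(c) = C1*exp(-c/5)


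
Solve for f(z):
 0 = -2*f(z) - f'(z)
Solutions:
 f(z) = C1*exp(-2*z)


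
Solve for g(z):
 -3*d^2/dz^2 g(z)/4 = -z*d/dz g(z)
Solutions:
 g(z) = C1 + C2*erfi(sqrt(6)*z/3)


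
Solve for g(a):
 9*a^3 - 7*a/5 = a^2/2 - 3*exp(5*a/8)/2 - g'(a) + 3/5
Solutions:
 g(a) = C1 - 9*a^4/4 + a^3/6 + 7*a^2/10 + 3*a/5 - 12*exp(5*a/8)/5


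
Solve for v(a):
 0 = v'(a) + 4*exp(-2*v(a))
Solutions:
 v(a) = log(-sqrt(C1 - 8*a))
 v(a) = log(C1 - 8*a)/2


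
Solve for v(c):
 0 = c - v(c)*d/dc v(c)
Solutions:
 v(c) = -sqrt(C1 + c^2)
 v(c) = sqrt(C1 + c^2)


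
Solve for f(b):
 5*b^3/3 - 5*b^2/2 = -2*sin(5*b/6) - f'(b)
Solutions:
 f(b) = C1 - 5*b^4/12 + 5*b^3/6 + 12*cos(5*b/6)/5


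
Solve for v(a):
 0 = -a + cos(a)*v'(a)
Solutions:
 v(a) = C1 + Integral(a/cos(a), a)


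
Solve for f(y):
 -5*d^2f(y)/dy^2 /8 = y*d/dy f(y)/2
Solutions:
 f(y) = C1 + C2*erf(sqrt(10)*y/5)


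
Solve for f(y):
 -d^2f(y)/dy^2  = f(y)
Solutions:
 f(y) = C1*sin(y) + C2*cos(y)


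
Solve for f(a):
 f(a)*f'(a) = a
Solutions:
 f(a) = -sqrt(C1 + a^2)
 f(a) = sqrt(C1 + a^2)
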